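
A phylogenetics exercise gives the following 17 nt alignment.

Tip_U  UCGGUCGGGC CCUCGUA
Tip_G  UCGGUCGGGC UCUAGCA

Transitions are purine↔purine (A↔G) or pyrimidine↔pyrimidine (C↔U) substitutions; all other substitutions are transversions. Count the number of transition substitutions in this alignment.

2

The sequences differ at positions 11 (C/U, transition), 14 (C/A, transversion), 16 (U/C, transition).
Of the 3 differences, 2 transitions and 1 transversion, so the answer is 2.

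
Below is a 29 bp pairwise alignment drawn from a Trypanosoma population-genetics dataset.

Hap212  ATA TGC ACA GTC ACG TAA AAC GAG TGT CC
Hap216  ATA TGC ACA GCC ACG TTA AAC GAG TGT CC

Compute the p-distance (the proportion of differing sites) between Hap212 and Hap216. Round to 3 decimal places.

0.069

Differing sites — 11:T/C; 17:A/T.
There are 2 differences over 29 sites, so p = 2/29 = 0.069.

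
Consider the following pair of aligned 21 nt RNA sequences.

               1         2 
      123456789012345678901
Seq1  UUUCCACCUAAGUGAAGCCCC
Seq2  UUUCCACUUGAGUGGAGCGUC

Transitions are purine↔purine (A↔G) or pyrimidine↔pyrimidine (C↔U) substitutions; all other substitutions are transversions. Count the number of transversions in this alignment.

The sequences differ at positions 8 (C/U, transition), 10 (A/G, transition), 15 (A/G, transition), 19 (C/G, transversion), 20 (C/U, transition).
Of the 5 differences, 4 transitions and 1 transversion, so the answer is 1.

1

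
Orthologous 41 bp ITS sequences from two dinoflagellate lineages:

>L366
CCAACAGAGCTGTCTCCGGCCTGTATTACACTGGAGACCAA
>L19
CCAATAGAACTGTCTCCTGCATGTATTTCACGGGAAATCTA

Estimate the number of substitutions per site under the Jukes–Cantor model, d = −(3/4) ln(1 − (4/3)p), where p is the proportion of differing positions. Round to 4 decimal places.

0.2597

Differing sites — 5:C/T; 9:G/A; 18:G/T; 21:C/A; 28:A/T; 32:T/G; 36:G/A; 38:C/T; 40:A/T.
p = 9/41 = 0.219512.
d = −0.75 · ln(1 − (4/3)·0.219512) = −0.75 · ln(0.707317) = −0.75 · (-0.346276) = 0.2597.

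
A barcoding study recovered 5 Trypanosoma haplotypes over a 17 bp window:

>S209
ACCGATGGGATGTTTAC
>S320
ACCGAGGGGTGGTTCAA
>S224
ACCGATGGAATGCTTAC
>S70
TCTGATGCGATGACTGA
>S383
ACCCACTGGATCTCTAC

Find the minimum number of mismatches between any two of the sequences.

2

Pairwise Hamming distances:
  S209 vs S320: 5
  S209 vs S224: 2
  S209 vs S70: 7
  S209 vs S383: 5
  S320 vs S224: 7
  S320 vs S70: 10
  S320 vs S383: 9
  S224 vs S70: 8
  S224 vs S383: 7
  S70 vs S383: 10
The smallest is 2, between S209 and S224.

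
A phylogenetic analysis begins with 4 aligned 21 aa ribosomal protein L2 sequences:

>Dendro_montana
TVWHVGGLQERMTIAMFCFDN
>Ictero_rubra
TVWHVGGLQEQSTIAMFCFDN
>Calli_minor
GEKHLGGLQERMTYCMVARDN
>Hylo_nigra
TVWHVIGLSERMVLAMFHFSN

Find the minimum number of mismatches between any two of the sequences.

2

Pairwise Hamming distances:
  Dendro_montana vs Ictero_rubra: 2
  Dendro_montana vs Calli_minor: 9
  Dendro_montana vs Hylo_nigra: 6
  Ictero_rubra vs Calli_minor: 11
  Ictero_rubra vs Hylo_nigra: 8
  Calli_minor vs Hylo_nigra: 13
The smallest is 2, between Dendro_montana and Ictero_rubra.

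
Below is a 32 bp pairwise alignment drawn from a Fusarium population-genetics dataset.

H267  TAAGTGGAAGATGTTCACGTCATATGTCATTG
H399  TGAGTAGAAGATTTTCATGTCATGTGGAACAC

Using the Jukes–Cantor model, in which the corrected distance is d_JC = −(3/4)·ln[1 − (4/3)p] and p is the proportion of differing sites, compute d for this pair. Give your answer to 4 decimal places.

0.4042

Differing sites — 2:A/G; 6:G/A; 13:G/T; 18:C/T; 24:A/G; 27:T/G; 28:C/A; 30:T/C; 31:T/A; 32:G/C.
p = 10/32 = 0.312500.
d = −0.75 · ln(1 − (4/3)·0.312500) = −0.75 · ln(0.583333) = −0.75 · (-0.538997) = 0.4042.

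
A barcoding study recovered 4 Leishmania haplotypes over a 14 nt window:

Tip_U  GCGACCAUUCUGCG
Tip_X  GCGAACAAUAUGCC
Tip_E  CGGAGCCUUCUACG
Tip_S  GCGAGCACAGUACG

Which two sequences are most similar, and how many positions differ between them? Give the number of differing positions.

4

Pairwise Hamming distances:
  Tip_U vs Tip_X: 4
  Tip_U vs Tip_E: 5
  Tip_U vs Tip_S: 5
  Tip_X vs Tip_E: 8
  Tip_X vs Tip_S: 6
  Tip_E vs Tip_S: 6
The smallest is 4, between Tip_U and Tip_X.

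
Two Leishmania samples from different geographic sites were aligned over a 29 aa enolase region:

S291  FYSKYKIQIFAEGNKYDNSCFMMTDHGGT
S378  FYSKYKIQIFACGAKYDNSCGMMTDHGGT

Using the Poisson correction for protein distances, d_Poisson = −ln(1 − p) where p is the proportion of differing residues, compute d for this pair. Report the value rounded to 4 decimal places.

0.1092

Differing sites — 12:E/C; 14:N/A; 21:F/G.
p = 3/29 = 0.103448.
d = −ln(1 − 0.103448) = −ln(0.896552) = 0.1092.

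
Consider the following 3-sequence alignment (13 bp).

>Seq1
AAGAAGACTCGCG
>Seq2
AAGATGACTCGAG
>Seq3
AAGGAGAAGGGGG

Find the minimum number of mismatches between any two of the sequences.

Pairwise Hamming distances:
  Seq1 vs Seq2: 2
  Seq1 vs Seq3: 5
  Seq2 vs Seq3: 6
The smallest is 2, between Seq1 and Seq2.

2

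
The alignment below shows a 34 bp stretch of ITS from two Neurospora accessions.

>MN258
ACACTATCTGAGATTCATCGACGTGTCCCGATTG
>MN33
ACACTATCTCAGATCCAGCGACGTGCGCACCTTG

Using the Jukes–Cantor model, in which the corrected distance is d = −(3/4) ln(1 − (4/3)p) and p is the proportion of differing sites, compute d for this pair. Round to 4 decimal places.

0.2824

The sequences differ at positions 10 (G/C), 15 (T/C), 18 (T/G), 26 (T/C), 27 (C/G), 29 (C/A), 30 (G/C), 31 (A/C).
p = 8/34 = 0.235294.
d = −0.75 · ln(1 − (4/3)·0.235294) = −0.75 · ln(0.686275) = −0.75 · (-0.376477) = 0.2824.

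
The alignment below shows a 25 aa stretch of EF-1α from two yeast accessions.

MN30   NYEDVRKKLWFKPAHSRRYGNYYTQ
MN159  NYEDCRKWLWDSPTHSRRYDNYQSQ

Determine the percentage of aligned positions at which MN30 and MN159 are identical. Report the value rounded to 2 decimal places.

68.00%

Differing sites — 5:V/C; 8:K/W; 11:F/D; 12:K/S; 14:A/T; 20:G/D; 23:Y/Q; 24:T/S.
17 of the 25 sites match, so the percent identity is 17/25 × 100 = 68.00%.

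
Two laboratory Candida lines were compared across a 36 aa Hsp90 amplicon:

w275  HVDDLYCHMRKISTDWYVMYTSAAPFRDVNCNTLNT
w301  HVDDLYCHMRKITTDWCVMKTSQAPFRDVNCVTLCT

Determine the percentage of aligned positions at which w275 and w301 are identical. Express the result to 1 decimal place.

Mismatches occur at site 13 (S→T), site 17 (Y→C), site 20 (Y→K), site 23 (A→Q), site 32 (N→V), site 35 (N→C).
30 of the 36 sites match, so the percent identity is 30/36 × 100 = 83.3%.

83.3%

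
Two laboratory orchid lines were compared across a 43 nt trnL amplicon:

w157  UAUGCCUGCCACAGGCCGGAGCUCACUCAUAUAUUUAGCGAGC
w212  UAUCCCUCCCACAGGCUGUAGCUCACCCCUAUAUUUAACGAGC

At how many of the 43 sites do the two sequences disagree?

Mismatches occur at site 4 (G→C), site 8 (G→C), site 17 (C→U), site 19 (G→U), site 27 (U→C), site 29 (A→C), site 38 (G→A).
That gives 7 mismatches out of 43 aligned sites, so the Hamming distance is 7.

7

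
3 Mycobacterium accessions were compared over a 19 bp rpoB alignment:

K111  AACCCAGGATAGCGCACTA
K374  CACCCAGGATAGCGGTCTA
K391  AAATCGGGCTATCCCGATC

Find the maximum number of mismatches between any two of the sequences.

11

Pairwise Hamming distances:
  K111 vs K374: 3
  K111 vs K391: 9
  K374 vs K391: 11
The largest is 11, between K374 and K391.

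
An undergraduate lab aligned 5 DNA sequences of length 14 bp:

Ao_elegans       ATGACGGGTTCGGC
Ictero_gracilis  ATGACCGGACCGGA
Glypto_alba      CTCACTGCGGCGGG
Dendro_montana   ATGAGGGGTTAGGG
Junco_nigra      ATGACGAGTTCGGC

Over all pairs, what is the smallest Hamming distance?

1

Pairwise Hamming distances:
  Ao_elegans vs Ictero_gracilis: 4
  Ao_elegans vs Glypto_alba: 7
  Ao_elegans vs Dendro_montana: 3
  Ao_elegans vs Junco_nigra: 1
  Ictero_gracilis vs Glypto_alba: 7
  Ictero_gracilis vs Dendro_montana: 6
  Ictero_gracilis vs Junco_nigra: 5
  Glypto_alba vs Dendro_montana: 8
  Glypto_alba vs Junco_nigra: 8
  Dendro_montana vs Junco_nigra: 4
The smallest is 1, between Ao_elegans and Junco_nigra.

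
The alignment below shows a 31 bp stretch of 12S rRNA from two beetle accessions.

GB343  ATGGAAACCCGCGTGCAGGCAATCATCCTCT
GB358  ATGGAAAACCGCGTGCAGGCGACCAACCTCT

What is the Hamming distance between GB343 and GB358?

Differing sites — 8:C/A; 21:A/G; 23:T/C; 26:T/A.
That gives 4 mismatches out of 31 aligned sites, so the Hamming distance is 4.

4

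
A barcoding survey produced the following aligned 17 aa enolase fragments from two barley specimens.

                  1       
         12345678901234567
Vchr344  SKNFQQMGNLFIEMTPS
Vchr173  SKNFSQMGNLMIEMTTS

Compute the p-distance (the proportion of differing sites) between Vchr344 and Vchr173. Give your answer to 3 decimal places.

Differing sites — 5:Q/S; 11:F/M; 16:P/T.
There are 3 differences over 17 sites, so p = 3/17 = 0.176.

0.176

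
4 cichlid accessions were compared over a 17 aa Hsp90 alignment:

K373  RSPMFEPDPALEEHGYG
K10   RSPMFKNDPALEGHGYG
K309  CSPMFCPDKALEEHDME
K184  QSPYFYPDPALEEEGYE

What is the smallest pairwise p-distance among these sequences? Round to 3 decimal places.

0.176

Pairwise Hamming distances:
  K373 vs K10: 3
  K373 vs K309: 6
  K373 vs K184: 5
  K10 vs K309: 8
  K10 vs K184: 7
  K309 vs K184: 7
The smallest is 3 mismatches, between K373 and K10; p = 3/17 = 0.176.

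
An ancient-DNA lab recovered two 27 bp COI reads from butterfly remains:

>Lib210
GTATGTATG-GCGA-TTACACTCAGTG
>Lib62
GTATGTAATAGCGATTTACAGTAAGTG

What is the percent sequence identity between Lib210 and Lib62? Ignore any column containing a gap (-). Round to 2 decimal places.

Excluding the 2 gap columns leaves 25 comparable sites.
Differing sites — 8:T/A; 9:G/T; 21:C/G; 23:C/A.
21 of the 25 comparable sites match, so the percent identity is 21/25 × 100 = 84.00%.

84.00%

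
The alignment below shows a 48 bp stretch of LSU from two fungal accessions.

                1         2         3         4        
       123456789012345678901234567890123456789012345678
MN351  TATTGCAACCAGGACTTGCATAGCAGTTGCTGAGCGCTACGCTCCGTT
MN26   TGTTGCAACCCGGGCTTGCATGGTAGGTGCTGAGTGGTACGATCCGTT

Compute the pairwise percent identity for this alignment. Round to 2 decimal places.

81.25%

The sequences differ at positions 2 (A/G), 11 (A/C), 14 (A/G), 22 (A/G), 24 (C/T), 27 (T/G), 35 (C/T), 37 (C/G), 42 (C/A).
39 of the 48 sites match, so the percent identity is 39/48 × 100 = 81.25%.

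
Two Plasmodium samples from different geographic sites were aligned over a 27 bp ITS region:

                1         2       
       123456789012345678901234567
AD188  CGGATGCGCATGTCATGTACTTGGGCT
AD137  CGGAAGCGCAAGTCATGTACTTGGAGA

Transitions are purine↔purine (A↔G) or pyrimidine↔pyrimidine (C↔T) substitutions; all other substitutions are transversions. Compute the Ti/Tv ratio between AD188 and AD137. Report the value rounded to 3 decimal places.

0.250

Mismatches occur at site 5 (T→A, transversion), site 11 (T→A, transversion), site 25 (G→A, transition), site 26 (C→G, transversion), site 27 (T→A, transversion).
Of the 5 differences, 1 transition and 4 transversions, so Ti/Tv = 1/4 = 0.250.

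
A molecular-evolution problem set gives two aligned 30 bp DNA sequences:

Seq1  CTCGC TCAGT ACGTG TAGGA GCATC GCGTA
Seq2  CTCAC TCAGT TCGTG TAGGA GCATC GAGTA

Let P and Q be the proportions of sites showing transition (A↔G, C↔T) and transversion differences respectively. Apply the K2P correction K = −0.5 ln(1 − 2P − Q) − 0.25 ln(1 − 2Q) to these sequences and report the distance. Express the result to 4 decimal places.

0.1073

Differing sites — 4:G/A (Ti); 11:A/T (Tv); 27:C/A (Tv).
Of the 3 differences, 1 transition and 2 transversions over 30 sites: P = 1/30 = 0.033333, Q = 2/30 = 0.066667.
d = −0.5·ln(0.866667) − 0.25·ln(0.866666) = −0.5·(-0.143100) − 0.25·(-0.143102) = 0.1073.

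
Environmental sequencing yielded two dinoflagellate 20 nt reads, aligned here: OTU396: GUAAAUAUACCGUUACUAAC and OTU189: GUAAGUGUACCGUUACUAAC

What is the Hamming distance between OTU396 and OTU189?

Differing sites — 5:A/G; 7:A/G.
That gives 2 mismatches out of 20 aligned sites, so the Hamming distance is 2.

2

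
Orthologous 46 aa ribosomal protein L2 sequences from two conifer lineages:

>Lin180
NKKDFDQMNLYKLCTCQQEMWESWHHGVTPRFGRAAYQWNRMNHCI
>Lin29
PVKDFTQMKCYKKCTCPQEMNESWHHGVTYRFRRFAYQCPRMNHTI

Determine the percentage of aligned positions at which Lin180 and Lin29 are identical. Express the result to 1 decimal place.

Mismatches occur at site 1 (N↔P), site 2 (K↔V), site 6 (D↔T), site 9 (N↔K), site 10 (L↔C), site 13 (L↔K), site 17 (Q↔P), site 21 (W↔N), site 30 (P↔Y), site 33 (G↔R), site 35 (A↔F), site 39 (W↔C), site 40 (N↔P), site 45 (C↔T).
32 of the 46 sites match, so the percent identity is 32/46 × 100 = 69.6%.

69.6%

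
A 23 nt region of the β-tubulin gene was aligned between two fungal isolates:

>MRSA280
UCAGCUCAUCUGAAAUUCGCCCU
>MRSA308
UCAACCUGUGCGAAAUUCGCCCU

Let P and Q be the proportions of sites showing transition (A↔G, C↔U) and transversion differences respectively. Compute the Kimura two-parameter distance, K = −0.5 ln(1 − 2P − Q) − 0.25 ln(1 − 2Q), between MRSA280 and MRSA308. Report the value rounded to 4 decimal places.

0.3480

Mismatches occur at site 4 (G↔A, transition), site 6 (U↔C, transition), site 7 (C↔U, transition), site 8 (A↔G, transition), site 10 (C↔G, transversion), site 11 (U↔C, transition).
Of the 6 differences, 5 transitions and 1 transversion over 23 sites: P = 5/23 = 0.217391, Q = 1/23 = 0.043478.
d = −0.5·ln(0.521740) − 0.25·ln(0.913044) = −0.5·(-0.650586) − 0.25·(-0.090971) = 0.3480.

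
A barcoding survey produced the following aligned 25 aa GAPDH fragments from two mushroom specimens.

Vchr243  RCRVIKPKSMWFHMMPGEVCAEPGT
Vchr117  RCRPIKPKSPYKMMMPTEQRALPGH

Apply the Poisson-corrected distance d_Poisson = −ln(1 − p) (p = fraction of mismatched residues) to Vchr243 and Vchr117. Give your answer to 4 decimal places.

0.5108

The sequences differ at positions 4 (V/P), 10 (M/P), 11 (W/Y), 12 (F/K), 13 (H/M), 17 (G/T), 19 (V/Q), 20 (C/R), 22 (E/L), 25 (T/H).
p = 10/25 = 0.400000.
d = −ln(1 − 0.400000) = −ln(0.600000) = 0.5108.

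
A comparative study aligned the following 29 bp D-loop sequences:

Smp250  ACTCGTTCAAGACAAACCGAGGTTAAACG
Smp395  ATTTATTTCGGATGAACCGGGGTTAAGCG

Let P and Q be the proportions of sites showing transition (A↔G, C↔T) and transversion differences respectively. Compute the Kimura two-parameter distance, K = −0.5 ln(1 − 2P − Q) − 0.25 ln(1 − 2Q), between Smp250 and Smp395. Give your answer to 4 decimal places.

0.5502

Differing sites — 2:C/T (Ti); 4:C/T (Ti); 5:G/A (Ti); 8:C/T (Ti); 9:A/C (Tv); 10:A/G (Ti); 13:C/T (Ti); 14:A/G (Ti); 20:A/G (Ti); 27:A/G (Ti).
Of the 10 differences, 9 transitions and 1 transversion over 29 sites: P = 9/29 = 0.310345, Q = 1/29 = 0.034483.
d = −0.5·ln(0.344827) − 0.25·ln(0.931034) = −0.5·(-1.064712) − 0.25·(-0.071459) = 0.5502.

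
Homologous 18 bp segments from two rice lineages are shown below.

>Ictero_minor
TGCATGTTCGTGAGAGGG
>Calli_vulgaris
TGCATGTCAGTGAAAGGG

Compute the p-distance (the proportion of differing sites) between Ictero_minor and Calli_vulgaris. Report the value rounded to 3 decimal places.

0.167

Mismatches occur at site 8 (T/C), site 9 (C/A), site 14 (G/A).
There are 3 differences over 18 sites, so p = 3/18 = 0.167.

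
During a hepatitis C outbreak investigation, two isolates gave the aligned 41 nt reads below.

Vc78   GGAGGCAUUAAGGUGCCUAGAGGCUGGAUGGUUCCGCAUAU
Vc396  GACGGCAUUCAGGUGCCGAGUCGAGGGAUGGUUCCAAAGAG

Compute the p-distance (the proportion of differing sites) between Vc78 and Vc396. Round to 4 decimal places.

Mismatches occur at site 2 (G/A), site 3 (A/C), site 10 (A/C), site 18 (U/G), site 21 (A/U), site 22 (G/C), site 24 (C/A), site 25 (U/G), site 36 (G/A), site 37 (C/A), site 39 (U/G), site 41 (U/G).
There are 12 differences over 41 sites, so p = 12/41 = 0.2927.

0.2927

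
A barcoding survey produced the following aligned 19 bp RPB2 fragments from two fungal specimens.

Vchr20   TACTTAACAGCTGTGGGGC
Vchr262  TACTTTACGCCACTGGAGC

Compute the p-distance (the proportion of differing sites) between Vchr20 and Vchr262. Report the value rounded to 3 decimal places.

The sequences differ at positions 6 (A/T), 9 (A/G), 10 (G/C), 12 (T/A), 13 (G/C), 17 (G/A).
There are 6 differences over 19 sites, so p = 6/19 = 0.316.

0.316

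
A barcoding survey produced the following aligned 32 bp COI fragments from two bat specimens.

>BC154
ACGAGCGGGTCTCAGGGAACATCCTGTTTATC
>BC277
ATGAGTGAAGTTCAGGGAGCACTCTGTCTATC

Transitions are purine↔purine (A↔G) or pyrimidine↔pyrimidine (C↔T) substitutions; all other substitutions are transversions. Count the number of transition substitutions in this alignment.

Differing sites — 2:C/T (Ti); 6:C/T (Ti); 8:G/A (Ti); 9:G/A (Ti); 10:T/G (Tv); 11:C/T (Ti); 19:A/G (Ti); 22:T/C (Ti); 23:C/T (Ti); 28:T/C (Ti).
Of the 10 differences, 9 transitions and 1 transversion, so the answer is 9.

9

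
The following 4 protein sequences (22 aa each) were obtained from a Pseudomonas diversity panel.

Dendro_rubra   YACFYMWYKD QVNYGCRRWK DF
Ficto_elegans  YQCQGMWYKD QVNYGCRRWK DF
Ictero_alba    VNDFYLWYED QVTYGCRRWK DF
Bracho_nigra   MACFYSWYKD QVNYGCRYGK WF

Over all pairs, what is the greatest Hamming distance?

Pairwise Hamming distances:
  Dendro_rubra vs Ficto_elegans: 3
  Dendro_rubra vs Ictero_alba: 6
  Dendro_rubra vs Bracho_nigra: 5
  Ficto_elegans vs Ictero_alba: 8
  Ficto_elegans vs Bracho_nigra: 8
  Ictero_alba vs Bracho_nigra: 9
The largest is 9, between Ictero_alba and Bracho_nigra.

9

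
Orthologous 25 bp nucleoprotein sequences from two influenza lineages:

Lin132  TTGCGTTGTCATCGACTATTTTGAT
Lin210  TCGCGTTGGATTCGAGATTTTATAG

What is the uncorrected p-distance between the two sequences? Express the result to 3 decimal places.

0.400

Differing sites — 2:T/C; 9:T/G; 10:C/A; 11:A/T; 16:C/G; 17:T/A; 18:A/T; 22:T/A; 23:G/T; 25:T/G.
There are 10 differences over 25 sites, so p = 10/25 = 0.400.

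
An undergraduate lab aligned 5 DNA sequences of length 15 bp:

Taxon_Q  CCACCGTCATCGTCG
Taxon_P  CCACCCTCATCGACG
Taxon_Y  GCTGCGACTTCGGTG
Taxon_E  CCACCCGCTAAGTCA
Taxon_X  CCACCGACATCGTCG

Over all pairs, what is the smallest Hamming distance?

Pairwise Hamming distances:
  Taxon_Q vs Taxon_P: 2
  Taxon_Q vs Taxon_Y: 7
  Taxon_Q vs Taxon_E: 6
  Taxon_Q vs Taxon_X: 1
  Taxon_P vs Taxon_Y: 8
  Taxon_P vs Taxon_E: 6
  Taxon_P vs Taxon_X: 3
  Taxon_Y vs Taxon_E: 10
  Taxon_Y vs Taxon_X: 6
  Taxon_E vs Taxon_X: 6
The smallest is 1, between Taxon_Q and Taxon_X.

1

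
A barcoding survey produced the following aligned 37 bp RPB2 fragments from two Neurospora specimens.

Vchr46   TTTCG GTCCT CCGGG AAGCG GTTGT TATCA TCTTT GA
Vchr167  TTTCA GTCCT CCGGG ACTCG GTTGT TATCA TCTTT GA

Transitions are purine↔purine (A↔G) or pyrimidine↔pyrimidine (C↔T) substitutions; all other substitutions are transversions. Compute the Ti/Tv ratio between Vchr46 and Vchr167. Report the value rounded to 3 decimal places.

0.500

Differing sites — 5:G/A (Ti); 17:A/C (Tv); 18:G/T (Tv).
Of the 3 differences, 1 transition and 2 transversions, so Ti/Tv = 1/2 = 0.500.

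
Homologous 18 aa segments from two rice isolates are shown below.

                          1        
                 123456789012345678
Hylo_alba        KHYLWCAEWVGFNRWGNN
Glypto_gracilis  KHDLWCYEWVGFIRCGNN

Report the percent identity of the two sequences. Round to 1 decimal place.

77.8%

Mismatches occur at site 3 (Y/D), site 7 (A/Y), site 13 (N/I), site 15 (W/C).
14 of the 18 sites match, so the percent identity is 14/18 × 100 = 77.8%.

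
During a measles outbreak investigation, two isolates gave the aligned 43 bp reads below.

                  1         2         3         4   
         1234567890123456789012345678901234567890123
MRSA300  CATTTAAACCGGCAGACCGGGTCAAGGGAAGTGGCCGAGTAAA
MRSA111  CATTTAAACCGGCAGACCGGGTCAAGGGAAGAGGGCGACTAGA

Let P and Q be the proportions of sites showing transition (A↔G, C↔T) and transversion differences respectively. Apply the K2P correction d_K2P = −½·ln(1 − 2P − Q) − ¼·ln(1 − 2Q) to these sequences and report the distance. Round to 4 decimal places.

Mismatches occur at site 32 (T/A, transversion), site 35 (C/G, transversion), site 39 (G/C, transversion), site 42 (A/G, transition).
Of the 4 differences, 1 transition and 3 transversions over 43 sites: P = 1/43 = 0.023256, Q = 3/43 = 0.069767.
d = −0.5·ln(0.883721) − 0.25·ln(0.860466) = −0.5·(-0.123614) − 0.25·(-0.150281) = 0.0994.

0.0994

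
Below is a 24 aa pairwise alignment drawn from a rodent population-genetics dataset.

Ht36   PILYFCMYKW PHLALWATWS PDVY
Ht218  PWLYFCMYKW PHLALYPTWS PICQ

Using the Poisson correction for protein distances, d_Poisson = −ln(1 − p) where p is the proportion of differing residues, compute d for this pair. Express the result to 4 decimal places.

0.2877

Mismatches occur at site 2 (I↔W), site 16 (W↔Y), site 17 (A↔P), site 22 (D↔I), site 23 (V↔C), site 24 (Y↔Q).
p = 6/24 = 0.250000.
d = −ln(1 − 0.250000) = −ln(0.750000) = 0.2877.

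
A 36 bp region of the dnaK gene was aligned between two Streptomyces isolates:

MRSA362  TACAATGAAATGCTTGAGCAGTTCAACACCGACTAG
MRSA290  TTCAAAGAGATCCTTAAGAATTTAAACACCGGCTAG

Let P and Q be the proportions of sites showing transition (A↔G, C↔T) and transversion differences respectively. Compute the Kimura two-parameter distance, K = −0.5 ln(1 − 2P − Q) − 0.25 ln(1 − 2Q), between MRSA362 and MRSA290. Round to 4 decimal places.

Differing sites — 2:A/T (Tv); 6:T/A (Tv); 9:A/G (Ti); 12:G/C (Tv); 16:G/A (Ti); 19:C/A (Tv); 21:G/T (Tv); 24:C/A (Tv); 32:A/G (Ti).
Of the 9 differences, 3 transitions and 6 transversions over 36 sites: P = 3/36 = 0.083333, Q = 6/36 = 0.166667.
d = −0.5·ln(0.666667) − 0.25·ln(0.666666) = −0.5·(-0.405465) − 0.25·(-0.405466) = 0.3041.

0.3041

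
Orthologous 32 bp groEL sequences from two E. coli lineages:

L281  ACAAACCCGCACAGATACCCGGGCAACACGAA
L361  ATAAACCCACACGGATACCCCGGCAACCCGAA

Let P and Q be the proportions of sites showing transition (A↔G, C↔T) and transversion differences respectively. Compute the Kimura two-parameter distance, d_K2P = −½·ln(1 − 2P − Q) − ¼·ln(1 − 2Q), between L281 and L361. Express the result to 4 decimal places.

0.1772

Mismatches occur at site 2 (C→T, transition), site 9 (G→A, transition), site 13 (A→G, transition), site 21 (G→C, transversion), site 28 (A→C, transversion).
Of the 5 differences, 3 transitions and 2 transversions over 32 sites: P = 3/32 = 0.093750, Q = 2/32 = 0.062500.
d = −0.5·ln(0.750000) − 0.25·ln(0.875000) = −0.5·(-0.287682) − 0.25·(-0.133531) = 0.1772.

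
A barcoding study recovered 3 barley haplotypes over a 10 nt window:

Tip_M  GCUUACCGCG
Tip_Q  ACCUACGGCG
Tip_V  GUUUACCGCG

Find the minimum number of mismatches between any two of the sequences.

Pairwise Hamming distances:
  Tip_M vs Tip_Q: 3
  Tip_M vs Tip_V: 1
  Tip_Q vs Tip_V: 4
The smallest is 1, between Tip_M and Tip_V.

1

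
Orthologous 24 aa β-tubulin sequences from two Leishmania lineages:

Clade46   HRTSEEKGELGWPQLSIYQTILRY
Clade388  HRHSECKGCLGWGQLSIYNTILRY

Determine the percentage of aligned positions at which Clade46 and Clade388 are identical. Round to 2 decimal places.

Mismatches occur at site 3 (T/H), site 6 (E/C), site 9 (E/C), site 13 (P/G), site 19 (Q/N).
19 of the 24 sites match, so the percent identity is 19/24 × 100 = 79.17%.

79.17%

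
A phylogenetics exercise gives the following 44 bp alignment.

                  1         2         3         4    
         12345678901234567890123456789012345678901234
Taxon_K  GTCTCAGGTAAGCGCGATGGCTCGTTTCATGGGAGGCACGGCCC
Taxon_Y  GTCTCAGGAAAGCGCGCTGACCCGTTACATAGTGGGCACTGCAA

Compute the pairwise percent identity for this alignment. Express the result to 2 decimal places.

75.00%

Mismatches occur at site 9 (T↔A), site 17 (A↔C), site 20 (G↔A), site 22 (T↔C), site 27 (T↔A), site 31 (G↔A), site 33 (G↔T), site 34 (A↔G), site 40 (G↔T), site 43 (C↔A), site 44 (C↔A).
33 of the 44 sites match, so the percent identity is 33/44 × 100 = 75.00%.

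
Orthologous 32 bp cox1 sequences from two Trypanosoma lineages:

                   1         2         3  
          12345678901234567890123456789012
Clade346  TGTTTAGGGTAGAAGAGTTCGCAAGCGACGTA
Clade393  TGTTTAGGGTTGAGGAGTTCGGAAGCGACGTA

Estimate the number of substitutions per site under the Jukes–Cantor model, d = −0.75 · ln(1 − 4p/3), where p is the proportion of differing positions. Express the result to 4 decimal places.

0.1001

Mismatches occur at site 11 (A/T), site 14 (A/G), site 22 (C/G).
p = 3/32 = 0.093750.
d = −0.75 · ln(1 − (4/3)·0.093750) = −0.75 · ln(0.875000) = −0.75 · (-0.133531) = 0.1001.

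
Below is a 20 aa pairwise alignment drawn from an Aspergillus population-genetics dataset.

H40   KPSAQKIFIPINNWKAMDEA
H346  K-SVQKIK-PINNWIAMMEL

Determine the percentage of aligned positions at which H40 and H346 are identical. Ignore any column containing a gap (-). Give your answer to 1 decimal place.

Excluding the 2 gap columns leaves 18 comparable sites.
The sequences differ at positions 4 (A/V), 8 (F/K), 15 (K/I), 18 (D/M), 20 (A/L).
13 of the 18 comparable sites match, so the percent identity is 13/18 × 100 = 72.2%.

72.2%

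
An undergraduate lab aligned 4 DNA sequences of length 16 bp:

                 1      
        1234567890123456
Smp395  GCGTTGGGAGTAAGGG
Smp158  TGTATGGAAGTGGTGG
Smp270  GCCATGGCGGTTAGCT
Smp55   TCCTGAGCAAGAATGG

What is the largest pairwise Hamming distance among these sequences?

11

Pairwise Hamming distances:
  Smp395 vs Smp158: 8
  Smp395 vs Smp270: 7
  Smp395 vs Smp55: 8
  Smp158 vs Smp270: 10
  Smp158 vs Smp55: 10
  Smp270 vs Smp55: 11
The largest is 11, between Smp270 and Smp55.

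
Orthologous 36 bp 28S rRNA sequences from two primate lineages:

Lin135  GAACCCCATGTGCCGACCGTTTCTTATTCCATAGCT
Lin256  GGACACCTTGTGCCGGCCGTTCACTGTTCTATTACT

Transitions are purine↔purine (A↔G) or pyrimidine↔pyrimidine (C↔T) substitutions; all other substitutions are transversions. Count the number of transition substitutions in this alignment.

The sequences differ at positions 2 (A/G, transition), 5 (C/A, transversion), 8 (A/T, transversion), 16 (A/G, transition), 22 (T/C, transition), 23 (C/A, transversion), 24 (T/C, transition), 26 (A/G, transition), 30 (C/T, transition), 33 (A/T, transversion), 34 (G/A, transition).
Of the 11 differences, 7 transitions and 4 transversions, so the answer is 7.

7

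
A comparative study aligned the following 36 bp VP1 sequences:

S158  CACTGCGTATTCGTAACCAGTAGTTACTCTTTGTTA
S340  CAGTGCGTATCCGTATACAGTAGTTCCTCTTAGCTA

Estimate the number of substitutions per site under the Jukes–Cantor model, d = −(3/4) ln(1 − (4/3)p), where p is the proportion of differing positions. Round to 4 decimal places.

The sequences differ at positions 3 (C/G), 11 (T/C), 16 (A/T), 17 (C/A), 26 (A/C), 32 (T/A), 34 (T/C).
p = 7/36 = 0.194444.
d = −0.75 · ln(1 − (4/3)·0.194444) = −0.75 · ln(0.740741) = −0.75 · (-0.300104) = 0.2251.

0.2251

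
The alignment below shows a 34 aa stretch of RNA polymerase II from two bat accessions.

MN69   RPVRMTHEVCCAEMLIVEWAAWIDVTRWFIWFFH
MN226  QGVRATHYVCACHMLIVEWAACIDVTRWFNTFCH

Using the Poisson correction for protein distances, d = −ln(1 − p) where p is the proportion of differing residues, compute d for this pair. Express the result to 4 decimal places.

Mismatches occur at site 1 (R↔Q), site 2 (P↔G), site 5 (M↔A), site 8 (E↔Y), site 11 (C↔A), site 12 (A↔C), site 13 (E↔H), site 22 (W↔C), site 30 (I↔N), site 31 (W↔T), site 33 (F↔C).
p = 11/34 = 0.323529.
d = −ln(1 − 0.323529) = −ln(0.676471) = 0.3909.

0.3909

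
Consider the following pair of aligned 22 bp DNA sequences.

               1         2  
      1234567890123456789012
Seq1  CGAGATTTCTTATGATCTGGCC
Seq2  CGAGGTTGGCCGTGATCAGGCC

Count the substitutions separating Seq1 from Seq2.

7

Mismatches occur at site 5 (A/G), site 8 (T/G), site 9 (C/G), site 10 (T/C), site 11 (T/C), site 12 (A/G), site 18 (T/A).
That gives 7 mismatches out of 22 aligned sites, so the Hamming distance is 7.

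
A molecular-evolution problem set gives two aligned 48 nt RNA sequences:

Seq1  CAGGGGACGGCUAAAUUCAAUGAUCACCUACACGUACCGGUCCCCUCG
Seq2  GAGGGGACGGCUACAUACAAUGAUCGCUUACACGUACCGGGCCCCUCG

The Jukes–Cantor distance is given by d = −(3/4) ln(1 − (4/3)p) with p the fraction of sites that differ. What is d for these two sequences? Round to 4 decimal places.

0.1367

The sequences differ at positions 1 (C/G), 14 (A/C), 17 (U/A), 26 (A/G), 28 (C/U), 41 (U/G).
p = 6/48 = 0.125000.
d = −0.75 · ln(1 − (4/3)·0.125000) = −0.75 · ln(0.833333) = −0.75 · (-0.182322) = 0.1367.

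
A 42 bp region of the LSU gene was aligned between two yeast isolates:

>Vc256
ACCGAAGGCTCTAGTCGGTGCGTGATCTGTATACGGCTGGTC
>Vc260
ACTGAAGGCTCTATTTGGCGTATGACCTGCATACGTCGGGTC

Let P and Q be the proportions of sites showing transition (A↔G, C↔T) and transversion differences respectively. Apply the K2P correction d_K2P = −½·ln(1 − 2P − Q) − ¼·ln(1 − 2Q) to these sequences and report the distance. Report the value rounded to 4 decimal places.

0.2979

Mismatches occur at site 3 (C→T, transition), site 14 (G→T, transversion), site 16 (C→T, transition), site 19 (T→C, transition), site 21 (C→T, transition), site 22 (G→A, transition), site 26 (T→C, transition), site 30 (T→C, transition), site 36 (G→T, transversion), site 38 (T→G, transversion).
Of the 10 differences, 7 transitions and 3 transversions over 42 sites: P = 7/42 = 0.166667, Q = 3/42 = 0.071429.
d = −0.5·ln(0.595237) − 0.25·ln(0.857142) = −0.5·(-0.518796) − 0.25·(-0.154152) = 0.2979.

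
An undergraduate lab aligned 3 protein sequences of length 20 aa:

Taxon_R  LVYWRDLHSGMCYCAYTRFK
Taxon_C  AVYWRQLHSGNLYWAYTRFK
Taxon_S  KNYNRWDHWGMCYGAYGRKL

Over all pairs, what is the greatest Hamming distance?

12

Pairwise Hamming distances:
  Taxon_R vs Taxon_C: 5
  Taxon_R vs Taxon_S: 10
  Taxon_C vs Taxon_S: 12
The largest is 12, between Taxon_C and Taxon_S.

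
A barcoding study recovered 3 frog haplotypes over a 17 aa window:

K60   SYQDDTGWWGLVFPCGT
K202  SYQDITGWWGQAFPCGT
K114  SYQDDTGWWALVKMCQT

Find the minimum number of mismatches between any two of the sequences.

3

Pairwise Hamming distances:
  K60 vs K202: 3
  K60 vs K114: 4
  K202 vs K114: 7
The smallest is 3, between K60 and K202.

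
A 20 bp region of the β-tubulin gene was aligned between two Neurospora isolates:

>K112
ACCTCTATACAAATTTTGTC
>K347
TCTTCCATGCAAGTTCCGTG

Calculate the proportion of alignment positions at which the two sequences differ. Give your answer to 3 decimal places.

0.400

Mismatches occur at site 1 (A→T), site 3 (C→T), site 6 (T→C), site 9 (A→G), site 13 (A→G), site 16 (T→C), site 17 (T→C), site 20 (C→G).
There are 8 differences over 20 sites, so p = 8/20 = 0.400.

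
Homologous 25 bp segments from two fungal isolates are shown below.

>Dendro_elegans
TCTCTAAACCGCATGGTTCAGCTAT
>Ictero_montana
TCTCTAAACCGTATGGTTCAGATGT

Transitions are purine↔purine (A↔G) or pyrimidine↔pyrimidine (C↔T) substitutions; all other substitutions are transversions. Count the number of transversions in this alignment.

The sequences differ at positions 12 (C/T, transition), 22 (C/A, transversion), 24 (A/G, transition).
Of the 3 differences, 2 transitions and 1 transversion, so the answer is 1.

1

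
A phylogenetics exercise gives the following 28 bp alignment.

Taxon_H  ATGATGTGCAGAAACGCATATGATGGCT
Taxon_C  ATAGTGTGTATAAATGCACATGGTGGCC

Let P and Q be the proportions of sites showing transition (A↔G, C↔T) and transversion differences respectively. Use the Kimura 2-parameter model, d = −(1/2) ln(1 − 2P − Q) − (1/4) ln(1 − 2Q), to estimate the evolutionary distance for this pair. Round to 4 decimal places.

0.4022

Differing sites — 3:G/A (Ti); 4:A/G (Ti); 9:C/T (Ti); 11:G/T (Tv); 15:C/T (Ti); 19:T/C (Ti); 23:A/G (Ti); 28:T/C (Ti).
Of the 8 differences, 7 transitions and 1 transversion over 28 sites: P = 7/28 = 0.250000, Q = 1/28 = 0.035714.
d = −0.5·ln(0.464286) − 0.25·ln(0.928572) = −0.5·(-0.767255) − 0.25·(-0.074107) = 0.4022.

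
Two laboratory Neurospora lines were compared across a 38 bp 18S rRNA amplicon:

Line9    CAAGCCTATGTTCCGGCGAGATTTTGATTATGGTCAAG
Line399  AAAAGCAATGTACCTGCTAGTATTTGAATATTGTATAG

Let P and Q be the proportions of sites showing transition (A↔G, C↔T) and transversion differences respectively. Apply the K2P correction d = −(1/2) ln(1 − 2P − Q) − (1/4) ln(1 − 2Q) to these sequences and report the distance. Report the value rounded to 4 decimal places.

The sequences differ at positions 1 (C/A, transversion), 4 (G/A, transition), 5 (C/G, transversion), 7 (T/A, transversion), 12 (T/A, transversion), 15 (G/T, transversion), 18 (G/T, transversion), 21 (A/T, transversion), 22 (T/A, transversion), 28 (T/A, transversion), 32 (G/T, transversion), 35 (C/A, transversion), 36 (A/T, transversion).
Of the 13 differences, 1 transition and 12 transversions over 38 sites: P = 1/38 = 0.026316, Q = 12/38 = 0.315789.
d = −0.5·ln(0.631579) − 0.25·ln(0.368422) = −0.5·(-0.459532) − 0.25·(-0.998526) = 0.4794.

0.4794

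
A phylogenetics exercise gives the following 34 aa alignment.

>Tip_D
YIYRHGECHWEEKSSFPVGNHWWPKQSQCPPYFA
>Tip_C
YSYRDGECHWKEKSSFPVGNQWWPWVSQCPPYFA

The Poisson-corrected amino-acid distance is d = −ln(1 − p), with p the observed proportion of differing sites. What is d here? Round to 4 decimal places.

Differing sites — 2:I/S; 5:H/D; 11:E/K; 21:H/Q; 25:K/W; 26:Q/V.
p = 6/34 = 0.176471.
d = −ln(1 − 0.176471) = −ln(0.823529) = 0.1942.

0.1942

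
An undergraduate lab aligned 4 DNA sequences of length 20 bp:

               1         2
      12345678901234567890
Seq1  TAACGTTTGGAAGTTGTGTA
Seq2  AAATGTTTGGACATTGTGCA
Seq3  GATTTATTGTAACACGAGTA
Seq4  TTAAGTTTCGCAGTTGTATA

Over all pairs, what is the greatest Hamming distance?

14

Pairwise Hamming distances:
  Seq1 vs Seq2: 5
  Seq1 vs Seq3: 10
  Seq1 vs Seq4: 5
  Seq2 vs Seq3: 11
  Seq2 vs Seq4: 9
  Seq3 vs Seq4: 14
The largest is 14, between Seq3 and Seq4.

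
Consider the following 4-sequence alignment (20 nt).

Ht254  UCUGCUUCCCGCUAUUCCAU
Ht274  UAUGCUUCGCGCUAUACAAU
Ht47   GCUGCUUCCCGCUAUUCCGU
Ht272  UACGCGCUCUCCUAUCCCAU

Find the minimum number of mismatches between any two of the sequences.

Pairwise Hamming distances:
  Ht254 vs Ht274: 4
  Ht254 vs Ht47: 2
  Ht254 vs Ht272: 8
  Ht274 vs Ht47: 6
  Ht274 vs Ht272: 9
  Ht47 vs Ht272: 10
The smallest is 2, between Ht254 and Ht47.

2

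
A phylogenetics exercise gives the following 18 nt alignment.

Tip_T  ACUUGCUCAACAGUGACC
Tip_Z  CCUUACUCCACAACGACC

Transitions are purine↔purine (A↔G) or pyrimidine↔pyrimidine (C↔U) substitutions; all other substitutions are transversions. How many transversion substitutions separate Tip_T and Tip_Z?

2

The sequences differ at positions 1 (A/C, transversion), 5 (G/A, transition), 9 (A/C, transversion), 13 (G/A, transition), 14 (U/C, transition).
Of the 5 differences, 3 transitions and 2 transversions, so the answer is 2.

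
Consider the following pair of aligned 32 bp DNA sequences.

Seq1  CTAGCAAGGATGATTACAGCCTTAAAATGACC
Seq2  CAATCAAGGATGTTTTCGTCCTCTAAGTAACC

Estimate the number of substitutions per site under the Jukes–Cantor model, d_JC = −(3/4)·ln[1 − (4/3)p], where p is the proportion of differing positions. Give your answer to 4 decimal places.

The sequences differ at positions 2 (T/A), 4 (G/T), 13 (A/T), 16 (A/T), 18 (A/G), 19 (G/T), 23 (T/C), 24 (A/T), 27 (A/G), 29 (G/A).
p = 10/32 = 0.312500.
d = −0.75 · ln(1 − (4/3)·0.312500) = −0.75 · ln(0.583333) = −0.75 · (-0.538997) = 0.4042.

0.4042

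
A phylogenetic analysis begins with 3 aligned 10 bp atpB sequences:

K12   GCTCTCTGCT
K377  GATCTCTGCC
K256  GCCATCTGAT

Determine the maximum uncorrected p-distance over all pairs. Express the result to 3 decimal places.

0.500

Pairwise Hamming distances:
  K12 vs K377: 2
  K12 vs K256: 3
  K377 vs K256: 5
The largest is 5 mismatches, between K377 and K256; p = 5/10 = 0.500.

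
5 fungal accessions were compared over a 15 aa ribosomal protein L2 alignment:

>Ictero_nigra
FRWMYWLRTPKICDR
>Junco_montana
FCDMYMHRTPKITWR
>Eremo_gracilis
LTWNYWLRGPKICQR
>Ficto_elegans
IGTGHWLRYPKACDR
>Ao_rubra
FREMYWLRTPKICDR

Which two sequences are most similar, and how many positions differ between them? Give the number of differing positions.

Pairwise Hamming distances:
  Ictero_nigra vs Junco_montana: 6
  Ictero_nigra vs Eremo_gracilis: 5
  Ictero_nigra vs Ficto_elegans: 7
  Ictero_nigra vs Ao_rubra: 1
  Junco_montana vs Eremo_gracilis: 9
  Junco_montana vs Ficto_elegans: 11
  Junco_montana vs Ao_rubra: 6
  Eremo_gracilis vs Ficto_elegans: 8
  Eremo_gracilis vs Ao_rubra: 6
  Ficto_elegans vs Ao_rubra: 7
The smallest is 1, between Ictero_nigra and Ao_rubra.

1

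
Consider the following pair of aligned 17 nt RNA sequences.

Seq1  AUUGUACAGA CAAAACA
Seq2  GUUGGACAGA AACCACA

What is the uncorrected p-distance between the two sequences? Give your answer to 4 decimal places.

0.2941

The sequences differ at positions 1 (A/G), 5 (U/G), 11 (C/A), 13 (A/C), 14 (A/C).
There are 5 differences over 17 sites, so p = 5/17 = 0.2941.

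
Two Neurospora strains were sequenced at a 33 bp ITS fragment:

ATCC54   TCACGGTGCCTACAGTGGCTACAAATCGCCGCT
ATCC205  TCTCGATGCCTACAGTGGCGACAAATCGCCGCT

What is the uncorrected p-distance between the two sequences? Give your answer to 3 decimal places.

Mismatches occur at site 3 (A/T), site 6 (G/A), site 20 (T/G).
There are 3 differences over 33 sites, so p = 3/33 = 0.091.

0.091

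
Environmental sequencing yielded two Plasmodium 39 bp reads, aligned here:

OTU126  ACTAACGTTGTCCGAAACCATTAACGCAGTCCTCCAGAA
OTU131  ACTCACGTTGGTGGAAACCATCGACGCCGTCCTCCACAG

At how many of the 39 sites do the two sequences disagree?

Mismatches occur at site 4 (A→C), site 11 (T→G), site 12 (C→T), site 13 (C→G), site 22 (T→C), site 23 (A→G), site 28 (A→C), site 37 (G→C), site 39 (A→G).
That gives 9 mismatches out of 39 aligned sites, so the Hamming distance is 9.

9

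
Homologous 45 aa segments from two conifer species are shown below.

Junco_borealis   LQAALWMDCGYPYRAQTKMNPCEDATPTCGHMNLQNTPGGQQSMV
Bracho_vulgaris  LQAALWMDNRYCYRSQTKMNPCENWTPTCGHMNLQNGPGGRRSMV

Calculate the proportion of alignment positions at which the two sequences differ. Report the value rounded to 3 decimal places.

The sequences differ at positions 9 (C/N), 10 (G/R), 12 (P/C), 15 (A/S), 24 (D/N), 25 (A/W), 37 (T/G), 41 (Q/R), 42 (Q/R).
There are 9 differences over 45 sites, so p = 9/45 = 0.200.

0.200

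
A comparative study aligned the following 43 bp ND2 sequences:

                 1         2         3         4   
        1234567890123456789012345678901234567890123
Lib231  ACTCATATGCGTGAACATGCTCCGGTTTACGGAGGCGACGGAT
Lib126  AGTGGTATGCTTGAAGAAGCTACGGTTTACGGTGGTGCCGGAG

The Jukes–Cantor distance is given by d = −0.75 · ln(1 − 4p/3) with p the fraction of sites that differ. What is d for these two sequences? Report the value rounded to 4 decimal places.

Mismatches occur at site 2 (C/G), site 4 (C/G), site 5 (A/G), site 11 (G/T), site 16 (C/G), site 18 (T/A), site 22 (C/A), site 33 (A/T), site 36 (C/T), site 38 (A/C), site 43 (T/G).
p = 11/43 = 0.255814.
d = −0.75 · ln(1 − (4/3)·0.255814) = −0.75 · ln(0.658915) = −0.75 · (-0.417161) = 0.3129.

0.3129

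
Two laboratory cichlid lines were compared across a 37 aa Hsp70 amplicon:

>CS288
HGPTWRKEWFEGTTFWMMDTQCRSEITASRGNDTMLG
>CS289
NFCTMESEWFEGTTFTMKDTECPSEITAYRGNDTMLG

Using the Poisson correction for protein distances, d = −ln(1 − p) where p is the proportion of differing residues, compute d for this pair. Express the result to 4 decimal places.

Differing sites — 1:H/N; 2:G/F; 3:P/C; 5:W/M; 6:R/E; 7:K/S; 16:W/T; 18:M/K; 21:Q/E; 23:R/P; 29:S/Y.
p = 11/37 = 0.297297.
d = −ln(1 − 0.297297) = −ln(0.702703) = 0.3528.

0.3528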